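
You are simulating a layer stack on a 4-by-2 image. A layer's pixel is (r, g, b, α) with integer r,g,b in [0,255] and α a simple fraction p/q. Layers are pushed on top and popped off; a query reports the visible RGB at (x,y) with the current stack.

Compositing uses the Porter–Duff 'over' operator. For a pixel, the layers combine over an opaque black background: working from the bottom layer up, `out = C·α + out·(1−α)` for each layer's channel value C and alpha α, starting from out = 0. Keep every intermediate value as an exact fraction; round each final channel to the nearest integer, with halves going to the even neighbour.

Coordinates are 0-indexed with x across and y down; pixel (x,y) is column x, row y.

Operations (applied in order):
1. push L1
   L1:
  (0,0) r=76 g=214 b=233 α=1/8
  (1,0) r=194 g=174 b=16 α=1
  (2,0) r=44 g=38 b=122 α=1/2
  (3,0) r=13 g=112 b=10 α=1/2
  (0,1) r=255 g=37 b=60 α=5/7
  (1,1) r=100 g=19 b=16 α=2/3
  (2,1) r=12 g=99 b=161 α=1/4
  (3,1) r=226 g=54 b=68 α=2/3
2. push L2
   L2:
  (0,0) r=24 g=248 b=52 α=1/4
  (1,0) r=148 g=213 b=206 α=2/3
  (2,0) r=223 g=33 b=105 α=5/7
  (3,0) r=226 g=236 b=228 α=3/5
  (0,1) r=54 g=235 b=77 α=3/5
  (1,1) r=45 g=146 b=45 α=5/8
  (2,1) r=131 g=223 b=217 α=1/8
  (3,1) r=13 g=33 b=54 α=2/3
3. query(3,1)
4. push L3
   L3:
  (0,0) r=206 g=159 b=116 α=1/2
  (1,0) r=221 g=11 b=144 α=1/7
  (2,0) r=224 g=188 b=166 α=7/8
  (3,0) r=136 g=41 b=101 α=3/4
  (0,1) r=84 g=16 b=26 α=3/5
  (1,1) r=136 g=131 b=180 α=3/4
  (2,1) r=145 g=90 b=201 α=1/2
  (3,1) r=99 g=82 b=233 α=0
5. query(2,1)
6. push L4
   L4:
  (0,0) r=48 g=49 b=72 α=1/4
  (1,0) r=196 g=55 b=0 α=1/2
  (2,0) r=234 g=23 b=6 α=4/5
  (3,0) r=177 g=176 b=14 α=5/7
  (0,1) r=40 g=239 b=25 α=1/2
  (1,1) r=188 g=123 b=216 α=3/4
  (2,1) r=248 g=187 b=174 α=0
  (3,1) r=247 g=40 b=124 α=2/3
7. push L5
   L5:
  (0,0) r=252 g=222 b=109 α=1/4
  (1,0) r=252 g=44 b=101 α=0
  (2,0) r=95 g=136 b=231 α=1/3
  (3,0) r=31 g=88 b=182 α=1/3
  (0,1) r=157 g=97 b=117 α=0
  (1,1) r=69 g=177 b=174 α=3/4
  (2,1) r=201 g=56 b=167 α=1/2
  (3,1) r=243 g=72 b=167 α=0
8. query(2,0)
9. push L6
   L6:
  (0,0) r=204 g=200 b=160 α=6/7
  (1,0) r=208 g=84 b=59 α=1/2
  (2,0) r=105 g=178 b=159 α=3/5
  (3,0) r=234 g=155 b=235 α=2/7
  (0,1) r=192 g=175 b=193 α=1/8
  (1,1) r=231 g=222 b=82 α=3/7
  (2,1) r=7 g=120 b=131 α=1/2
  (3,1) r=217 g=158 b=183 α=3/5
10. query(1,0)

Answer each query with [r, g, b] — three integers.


query (3,1) [L1,L2] — begin 0,0,0
+L1 (α=2/3) → [452/3, 36, 136/3]
+L2 (α=2/3) → [530/9, 34, 460/9]
rounded: [59, 34, 51]

(2,1) stack=L1,L2,L3; from [0,0,0]:
L1 α=1/4: [3, 99/4, 161/4]
L2 α=1/8: [19, 1585/32, 1995/32]
L3 α=1/2: [82, 4465/64, 8427/64]
rounded: [82, 70, 132]

query (2,0) [L1,L2,L3,L4,L5] — begin 0,0,0
L1 α=1/2: [22, 19, 61]
L2 α=5/7: [1159/7, 29, 647/7]
L3 α=7/8: [12135/56, 1345/8, 8781/56]
L4 α=4/5: [64551/280, 2081/40, 2025/56]
L5 α=1/3: [77851/420, 4801/60, 2831/28]
rounded: [185, 80, 101]

at x=1,y=0 over L1,L2,L3,L4,L5,L6:
+L1 (α=1) → [194, 174, 16]
+L2 (α=2/3) → [490/3, 200, 428/3]
+L3 (α=1/7) → [1201/7, 173, 1000/7]
+L4 (α=1/2) → [2573/14, 114, 500/7]
+L5 (α=0) → [2573/14, 114, 500/7]
+L6 (α=1/2) → [5485/28, 99, 913/14]
= [196, 99, 65]


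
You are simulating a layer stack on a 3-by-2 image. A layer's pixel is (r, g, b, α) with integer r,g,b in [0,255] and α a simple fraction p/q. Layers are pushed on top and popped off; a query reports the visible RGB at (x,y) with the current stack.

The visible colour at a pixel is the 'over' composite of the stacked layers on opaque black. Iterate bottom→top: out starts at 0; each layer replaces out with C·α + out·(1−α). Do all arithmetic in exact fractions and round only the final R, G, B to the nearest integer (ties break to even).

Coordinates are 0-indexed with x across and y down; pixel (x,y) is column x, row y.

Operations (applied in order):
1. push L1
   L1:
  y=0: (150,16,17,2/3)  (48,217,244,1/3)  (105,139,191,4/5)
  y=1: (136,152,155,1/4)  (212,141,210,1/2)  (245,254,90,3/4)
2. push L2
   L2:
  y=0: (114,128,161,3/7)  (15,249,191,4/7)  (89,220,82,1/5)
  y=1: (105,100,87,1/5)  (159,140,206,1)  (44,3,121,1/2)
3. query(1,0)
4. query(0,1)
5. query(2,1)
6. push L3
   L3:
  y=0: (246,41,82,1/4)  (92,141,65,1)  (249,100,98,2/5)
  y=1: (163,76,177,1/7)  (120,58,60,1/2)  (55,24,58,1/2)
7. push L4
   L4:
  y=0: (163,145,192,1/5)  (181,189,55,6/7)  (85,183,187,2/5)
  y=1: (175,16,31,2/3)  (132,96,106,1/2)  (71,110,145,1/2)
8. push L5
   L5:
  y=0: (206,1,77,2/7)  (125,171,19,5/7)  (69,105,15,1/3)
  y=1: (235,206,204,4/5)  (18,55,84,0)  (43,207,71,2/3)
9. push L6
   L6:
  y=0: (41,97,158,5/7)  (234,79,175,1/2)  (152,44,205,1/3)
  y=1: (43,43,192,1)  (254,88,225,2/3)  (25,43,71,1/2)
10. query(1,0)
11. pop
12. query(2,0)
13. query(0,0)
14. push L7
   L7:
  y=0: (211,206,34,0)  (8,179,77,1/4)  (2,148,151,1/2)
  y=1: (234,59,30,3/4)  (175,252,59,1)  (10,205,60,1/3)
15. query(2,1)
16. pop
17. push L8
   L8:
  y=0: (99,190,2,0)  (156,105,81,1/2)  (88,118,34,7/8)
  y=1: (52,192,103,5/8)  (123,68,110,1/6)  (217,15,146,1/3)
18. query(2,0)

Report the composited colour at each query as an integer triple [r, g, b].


(1,0) stack=L1,L2; from [0,0,0]:
+L1 (α=1/3) → [16, 217/3, 244/3]
+L2 (α=4/7) → [108/7, 1213/7, 144]
= [15, 173, 144]

at x=0,y=1 over L1,L2:
+L1 (α=1/4) → [34, 38, 155/4]
+L2 (α=1/5) → [241/5, 252/5, 242/5]
→ [48, 50, 48]

(2,1) stack=L1,L2; from [0,0,0]:
+L1 (α=3/4) → [735/4, 381/2, 135/2]
+L2 (α=1/2) → [911/8, 387/4, 377/4]
rounded: [114, 97, 94]

(1,0) stack=L1,L2,L3,L4,L5,L6; from [0,0,0]:
L1 α=1/3: [16, 217/3, 244/3]
L2 α=4/7: [108/7, 1213/7, 144]
L3 α=1: [92, 141, 65]
L4 α=6/7: [1178/7, 1275/7, 395/7]
L5 α=5/7: [6731/49, 8535/49, 1455/49]
L6 α=1/2: [18197/98, 6203/49, 5015/49]
→ [186, 127, 102]

(2,0) stack=L1,L2,L3,L4,L5; from [0,0,0]:
+L1 (α=4/5) → [84, 556/5, 764/5]
+L2 (α=1/5) → [85, 3324/25, 3466/25]
+L3 (α=2/5) → [753/5, 14972/125, 15298/125]
+L4 (α=2/5) → [3109/25, 90666/625, 92644/625]
+L5 (α=1/3) → [7943/75, 82319/625, 194663/1875]
= [106, 132, 104]

at x=0,y=0 over L1,L2,L3,L4,L5:
after L1 α=2/3: [100, 32/3, 34/3]
after L2 α=3/7: [106, 1280/21, 1585/21]
after L3 α=1/4: [141, 1567/28, 2159/28]
after L4 α=1/5: [727/5, 2582/35, 3503/35]
after L5 α=2/7: [1139/7, 2596/49, 4581/49]
rounded: [163, 53, 93]

query (2,1) [L1,L2,L3,L4,L5,L7] — begin 0,0,0
+L1 (α=3/4) → [735/4, 381/2, 135/2]
+L2 (α=1/2) → [911/8, 387/4, 377/4]
+L3 (α=1/2) → [1351/16, 483/8, 609/8]
+L4 (α=1/2) → [2487/32, 1363/16, 1769/16]
+L5 (α=2/3) → [5239/96, 7987/48, 1347/16]
+L7 (α=1/3) → [5719/144, 12907/72, 609/8]
= [40, 179, 76]

at x=2,y=0 over L1,L2,L3,L4,L5,L8:
+L1 (α=4/5) → [84, 556/5, 764/5]
+L2 (α=1/5) → [85, 3324/25, 3466/25]
+L3 (α=2/5) → [753/5, 14972/125, 15298/125]
+L4 (α=2/5) → [3109/25, 90666/625, 92644/625]
+L5 (α=1/3) → [7943/75, 82319/625, 194663/1875]
+L8 (α=7/8) → [54143/600, 598569/5000, 640913/15000]
rounded: [90, 120, 43]


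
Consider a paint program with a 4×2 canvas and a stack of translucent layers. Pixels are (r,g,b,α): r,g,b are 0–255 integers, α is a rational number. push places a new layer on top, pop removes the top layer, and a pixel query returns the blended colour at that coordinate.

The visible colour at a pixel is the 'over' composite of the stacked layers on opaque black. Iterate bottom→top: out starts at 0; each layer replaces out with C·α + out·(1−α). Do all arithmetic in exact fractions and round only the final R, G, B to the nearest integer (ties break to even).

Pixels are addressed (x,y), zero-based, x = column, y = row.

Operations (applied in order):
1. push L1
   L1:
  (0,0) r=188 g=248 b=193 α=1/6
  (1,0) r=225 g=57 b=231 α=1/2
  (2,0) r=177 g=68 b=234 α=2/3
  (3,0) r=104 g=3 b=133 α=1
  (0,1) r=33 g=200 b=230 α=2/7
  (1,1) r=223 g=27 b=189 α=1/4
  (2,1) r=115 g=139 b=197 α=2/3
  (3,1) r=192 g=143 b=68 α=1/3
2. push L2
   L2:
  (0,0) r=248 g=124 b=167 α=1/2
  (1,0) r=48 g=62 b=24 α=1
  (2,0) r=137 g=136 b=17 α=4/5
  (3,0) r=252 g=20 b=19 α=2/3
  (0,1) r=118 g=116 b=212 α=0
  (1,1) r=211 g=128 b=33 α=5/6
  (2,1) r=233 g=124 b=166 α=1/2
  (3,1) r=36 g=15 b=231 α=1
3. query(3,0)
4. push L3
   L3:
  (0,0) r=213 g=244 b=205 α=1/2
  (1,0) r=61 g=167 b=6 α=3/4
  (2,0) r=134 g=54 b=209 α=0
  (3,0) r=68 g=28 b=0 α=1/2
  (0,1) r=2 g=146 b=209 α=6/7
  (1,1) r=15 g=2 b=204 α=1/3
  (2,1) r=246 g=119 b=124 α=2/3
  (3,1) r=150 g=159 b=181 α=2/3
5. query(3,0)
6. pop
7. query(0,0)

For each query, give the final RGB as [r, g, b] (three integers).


(3,0) stack=L1,L2; from [0,0,0]:
+L1 (α=1) → [104, 3, 133]
+L2 (α=2/3) → [608/3, 43/3, 57]
rounded: [203, 14, 57]

at x=3,y=0 over L1,L2,L3:
+L1 (α=1) → [104, 3, 133]
+L2 (α=2/3) → [608/3, 43/3, 57]
+L3 (α=1/2) → [406/3, 127/6, 57/2]
→ [135, 21, 28]

query (0,0) [L1,L2] — begin 0,0,0
+L1 (α=1/6) → [94/3, 124/3, 193/6]
+L2 (α=1/2) → [419/3, 248/3, 1195/12]
= [140, 83, 100]


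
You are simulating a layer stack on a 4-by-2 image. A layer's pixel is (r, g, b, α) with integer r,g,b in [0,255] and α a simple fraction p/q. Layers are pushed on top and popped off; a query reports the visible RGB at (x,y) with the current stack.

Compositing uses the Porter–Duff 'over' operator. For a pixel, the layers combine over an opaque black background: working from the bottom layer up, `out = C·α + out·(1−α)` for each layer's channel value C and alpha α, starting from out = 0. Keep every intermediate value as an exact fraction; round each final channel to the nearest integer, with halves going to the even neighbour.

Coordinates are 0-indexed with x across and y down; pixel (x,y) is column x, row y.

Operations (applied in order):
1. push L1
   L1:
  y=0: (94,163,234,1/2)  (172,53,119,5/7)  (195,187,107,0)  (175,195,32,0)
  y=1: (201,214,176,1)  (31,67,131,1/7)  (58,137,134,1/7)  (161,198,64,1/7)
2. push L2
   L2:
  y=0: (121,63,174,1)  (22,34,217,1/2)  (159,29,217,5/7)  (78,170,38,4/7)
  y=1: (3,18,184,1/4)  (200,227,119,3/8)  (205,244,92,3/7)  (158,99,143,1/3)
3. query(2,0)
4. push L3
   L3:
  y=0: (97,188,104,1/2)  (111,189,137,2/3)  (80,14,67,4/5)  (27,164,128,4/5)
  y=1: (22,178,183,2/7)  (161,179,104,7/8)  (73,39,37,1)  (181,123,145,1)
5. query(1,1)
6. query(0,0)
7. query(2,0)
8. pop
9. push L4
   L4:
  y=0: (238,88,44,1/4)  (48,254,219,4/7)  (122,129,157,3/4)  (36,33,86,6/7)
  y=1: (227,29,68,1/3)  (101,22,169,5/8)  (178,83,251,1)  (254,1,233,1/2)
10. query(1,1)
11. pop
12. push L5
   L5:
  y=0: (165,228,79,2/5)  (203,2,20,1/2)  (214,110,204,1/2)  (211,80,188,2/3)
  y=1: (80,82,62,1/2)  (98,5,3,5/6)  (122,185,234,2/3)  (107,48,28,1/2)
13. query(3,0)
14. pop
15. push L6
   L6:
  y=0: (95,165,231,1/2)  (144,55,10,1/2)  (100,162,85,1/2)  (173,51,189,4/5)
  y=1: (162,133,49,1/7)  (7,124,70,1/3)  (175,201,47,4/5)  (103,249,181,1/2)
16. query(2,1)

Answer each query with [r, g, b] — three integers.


(2,0) stack=L1,L2; from [0,0,0]:
+L1 (α=0) → [0, 0, 0]
+L2 (α=5/7) → [795/7, 145/7, 155]
→ [114, 21, 155]

(1,1) stack=L1,L2,L3; from [0,0,0]:
after L1 α=1/7: [31/7, 67/7, 131/7]
after L2 α=3/8: [4355/56, 2551/28, 1577/28]
after L3 α=7/8: [67467/448, 37635/224, 21961/224]
→ [151, 168, 98]

(0,0) stack=L1,L2,L3; from [0,0,0]:
L1 α=1/2: [47, 163/2, 117]
L2 α=1: [121, 63, 174]
L3 α=1/2: [109, 251/2, 139]
rounded: [109, 126, 139]

at x=2,y=0 over L1,L2,L3:
+L1 (α=0) → [0, 0, 0]
+L2 (α=5/7) → [795/7, 145/7, 155]
+L3 (α=4/5) → [607/7, 537/35, 423/5]
= [87, 15, 85]

query (1,1) [L1,L2,L4] — begin 0,0,0
+L1 (α=1/7) → [31/7, 67/7, 131/7]
+L2 (α=3/8) → [4355/56, 2551/28, 1577/28]
+L4 (α=5/8) → [41345/448, 10733/224, 28391/224]
→ [92, 48, 127]

query (3,0) [L1,L2,L5] — begin 0,0,0
L1 α=0: [0, 0, 0]
L2 α=4/7: [312/7, 680/7, 152/7]
L5 α=2/3: [3266/21, 600/7, 928/7]
→ [156, 86, 133]

at x=2,y=1 over L1,L2,L6:
after L1 α=1/7: [58/7, 137/7, 134/7]
after L2 α=3/7: [4537/49, 5672/49, 2468/49]
after L6 α=4/5: [38837/245, 45068/245, 2336/49]
= [159, 184, 48]


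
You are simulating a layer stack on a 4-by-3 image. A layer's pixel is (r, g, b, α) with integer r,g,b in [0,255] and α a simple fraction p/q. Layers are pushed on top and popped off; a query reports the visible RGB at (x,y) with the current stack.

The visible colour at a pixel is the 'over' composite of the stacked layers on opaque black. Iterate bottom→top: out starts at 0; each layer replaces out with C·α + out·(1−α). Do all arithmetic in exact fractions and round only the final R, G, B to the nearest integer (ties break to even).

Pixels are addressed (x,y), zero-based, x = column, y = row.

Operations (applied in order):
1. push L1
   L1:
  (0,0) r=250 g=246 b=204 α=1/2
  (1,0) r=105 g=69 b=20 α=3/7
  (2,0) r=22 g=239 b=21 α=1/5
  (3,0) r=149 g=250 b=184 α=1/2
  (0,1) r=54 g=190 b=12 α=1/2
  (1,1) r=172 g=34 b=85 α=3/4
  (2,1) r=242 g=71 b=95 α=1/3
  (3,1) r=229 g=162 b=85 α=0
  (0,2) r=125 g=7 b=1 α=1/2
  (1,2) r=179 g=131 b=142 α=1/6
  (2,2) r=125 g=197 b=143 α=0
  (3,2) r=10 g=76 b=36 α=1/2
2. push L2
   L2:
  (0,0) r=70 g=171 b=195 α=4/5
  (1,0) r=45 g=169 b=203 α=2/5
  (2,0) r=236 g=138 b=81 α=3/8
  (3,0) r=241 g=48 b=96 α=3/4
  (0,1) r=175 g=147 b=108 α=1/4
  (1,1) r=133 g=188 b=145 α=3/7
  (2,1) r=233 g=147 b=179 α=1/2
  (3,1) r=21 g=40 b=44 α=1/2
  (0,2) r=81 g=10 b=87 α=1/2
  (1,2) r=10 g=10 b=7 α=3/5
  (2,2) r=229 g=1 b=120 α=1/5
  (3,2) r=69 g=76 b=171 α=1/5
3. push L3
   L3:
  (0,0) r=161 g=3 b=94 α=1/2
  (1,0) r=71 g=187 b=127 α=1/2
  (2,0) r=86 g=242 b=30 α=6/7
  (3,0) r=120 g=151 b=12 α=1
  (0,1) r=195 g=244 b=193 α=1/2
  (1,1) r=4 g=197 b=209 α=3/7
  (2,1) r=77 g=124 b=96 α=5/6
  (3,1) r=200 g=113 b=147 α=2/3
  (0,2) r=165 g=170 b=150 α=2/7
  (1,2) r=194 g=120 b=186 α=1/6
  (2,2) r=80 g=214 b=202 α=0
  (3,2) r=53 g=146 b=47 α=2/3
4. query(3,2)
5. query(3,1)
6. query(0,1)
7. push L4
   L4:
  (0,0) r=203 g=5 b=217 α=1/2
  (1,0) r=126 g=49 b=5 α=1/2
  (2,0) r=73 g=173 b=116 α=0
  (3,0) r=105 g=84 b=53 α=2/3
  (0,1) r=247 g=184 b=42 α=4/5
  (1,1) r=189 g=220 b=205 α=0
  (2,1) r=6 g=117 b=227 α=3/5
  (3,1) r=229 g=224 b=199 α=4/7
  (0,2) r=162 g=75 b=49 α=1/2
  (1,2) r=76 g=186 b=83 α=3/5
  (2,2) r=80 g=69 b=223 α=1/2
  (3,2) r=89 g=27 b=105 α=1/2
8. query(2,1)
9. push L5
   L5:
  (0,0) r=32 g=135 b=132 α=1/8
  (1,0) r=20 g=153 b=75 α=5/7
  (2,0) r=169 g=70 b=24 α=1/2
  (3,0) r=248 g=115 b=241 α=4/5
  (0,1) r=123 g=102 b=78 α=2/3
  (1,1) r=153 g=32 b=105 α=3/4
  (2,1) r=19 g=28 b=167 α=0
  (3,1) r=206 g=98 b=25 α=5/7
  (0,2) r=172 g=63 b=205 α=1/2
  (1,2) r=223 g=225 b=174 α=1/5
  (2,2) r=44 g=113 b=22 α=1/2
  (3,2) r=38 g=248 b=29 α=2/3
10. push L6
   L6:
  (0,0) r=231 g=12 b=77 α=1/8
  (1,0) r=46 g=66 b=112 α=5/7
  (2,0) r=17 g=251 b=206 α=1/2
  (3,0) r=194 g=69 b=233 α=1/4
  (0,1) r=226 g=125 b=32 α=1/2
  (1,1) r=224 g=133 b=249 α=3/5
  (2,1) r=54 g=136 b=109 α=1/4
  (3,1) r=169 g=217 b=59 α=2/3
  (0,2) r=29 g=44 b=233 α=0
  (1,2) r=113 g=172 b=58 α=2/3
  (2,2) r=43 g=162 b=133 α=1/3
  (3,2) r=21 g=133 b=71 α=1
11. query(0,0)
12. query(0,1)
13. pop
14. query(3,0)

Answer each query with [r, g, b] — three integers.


at x=3,y=2 over L1,L2,L3:
+L1 (α=1/2) → [5, 38, 18]
+L2 (α=1/5) → [89/5, 228/5, 243/5]
+L3 (α=2/3) → [619/15, 1688/15, 713/15]
rounded: [41, 113, 48]

query (3,1) [L1,L2,L3] — begin 0,0,0
+L1 (α=0) → [0, 0, 0]
+L2 (α=1/2) → [21/2, 20, 22]
+L3 (α=2/3) → [821/6, 82, 316/3]
rounded: [137, 82, 105]

at x=0,y=1 over L1,L2,L3:
after L1 α=1/2: [27, 95, 6]
after L2 α=1/4: [64, 108, 63/2]
after L3 α=1/2: [259/2, 176, 449/4]
rounded: [130, 176, 112]

at x=2,y=1 over L1,L2,L3,L4:
after L1 α=1/3: [242/3, 71/3, 95/3]
after L2 α=1/2: [941/6, 256/3, 316/3]
after L3 α=5/6: [3251/36, 1058/9, 878/9]
after L4 α=3/5: [715/18, 1055/9, 1577/9]
= [40, 117, 175]

at x=0,y=0 over L1,L2,L3,L4,L5,L6:
after L1 α=1/2: [125, 123, 102]
after L2 α=4/5: [81, 807/5, 882/5]
after L3 α=1/2: [121, 411/5, 676/5]
after L4 α=1/2: [162, 218/5, 1761/10]
after L5 α=1/8: [583/4, 2201/40, 13647/80]
after L6 α=1/8: [5005/32, 15887/320, 101689/640]
rounded: [156, 50, 159]

(0,1) stack=L1,L2,L3,L4,L5,L6; from [0,0,0]:
after L1 α=1/2: [27, 95, 6]
after L2 α=1/4: [64, 108, 63/2]
after L3 α=1/2: [259/2, 176, 449/4]
after L4 α=4/5: [447/2, 912/5, 1121/20]
after L5 α=2/3: [313/2, 644/5, 4241/60]
after L6 α=1/2: [765/4, 1269/10, 6161/120]
= [191, 127, 51]

(3,0) stack=L1,L2,L3,L4,L5; from [0,0,0]:
L1 α=1/2: [149/2, 125, 92]
L2 α=3/4: [1595/8, 269/4, 95]
L3 α=1: [120, 151, 12]
L4 α=2/3: [110, 319/3, 118/3]
L5 α=4/5: [1102/5, 1699/15, 602/3]
rounded: [220, 113, 201]


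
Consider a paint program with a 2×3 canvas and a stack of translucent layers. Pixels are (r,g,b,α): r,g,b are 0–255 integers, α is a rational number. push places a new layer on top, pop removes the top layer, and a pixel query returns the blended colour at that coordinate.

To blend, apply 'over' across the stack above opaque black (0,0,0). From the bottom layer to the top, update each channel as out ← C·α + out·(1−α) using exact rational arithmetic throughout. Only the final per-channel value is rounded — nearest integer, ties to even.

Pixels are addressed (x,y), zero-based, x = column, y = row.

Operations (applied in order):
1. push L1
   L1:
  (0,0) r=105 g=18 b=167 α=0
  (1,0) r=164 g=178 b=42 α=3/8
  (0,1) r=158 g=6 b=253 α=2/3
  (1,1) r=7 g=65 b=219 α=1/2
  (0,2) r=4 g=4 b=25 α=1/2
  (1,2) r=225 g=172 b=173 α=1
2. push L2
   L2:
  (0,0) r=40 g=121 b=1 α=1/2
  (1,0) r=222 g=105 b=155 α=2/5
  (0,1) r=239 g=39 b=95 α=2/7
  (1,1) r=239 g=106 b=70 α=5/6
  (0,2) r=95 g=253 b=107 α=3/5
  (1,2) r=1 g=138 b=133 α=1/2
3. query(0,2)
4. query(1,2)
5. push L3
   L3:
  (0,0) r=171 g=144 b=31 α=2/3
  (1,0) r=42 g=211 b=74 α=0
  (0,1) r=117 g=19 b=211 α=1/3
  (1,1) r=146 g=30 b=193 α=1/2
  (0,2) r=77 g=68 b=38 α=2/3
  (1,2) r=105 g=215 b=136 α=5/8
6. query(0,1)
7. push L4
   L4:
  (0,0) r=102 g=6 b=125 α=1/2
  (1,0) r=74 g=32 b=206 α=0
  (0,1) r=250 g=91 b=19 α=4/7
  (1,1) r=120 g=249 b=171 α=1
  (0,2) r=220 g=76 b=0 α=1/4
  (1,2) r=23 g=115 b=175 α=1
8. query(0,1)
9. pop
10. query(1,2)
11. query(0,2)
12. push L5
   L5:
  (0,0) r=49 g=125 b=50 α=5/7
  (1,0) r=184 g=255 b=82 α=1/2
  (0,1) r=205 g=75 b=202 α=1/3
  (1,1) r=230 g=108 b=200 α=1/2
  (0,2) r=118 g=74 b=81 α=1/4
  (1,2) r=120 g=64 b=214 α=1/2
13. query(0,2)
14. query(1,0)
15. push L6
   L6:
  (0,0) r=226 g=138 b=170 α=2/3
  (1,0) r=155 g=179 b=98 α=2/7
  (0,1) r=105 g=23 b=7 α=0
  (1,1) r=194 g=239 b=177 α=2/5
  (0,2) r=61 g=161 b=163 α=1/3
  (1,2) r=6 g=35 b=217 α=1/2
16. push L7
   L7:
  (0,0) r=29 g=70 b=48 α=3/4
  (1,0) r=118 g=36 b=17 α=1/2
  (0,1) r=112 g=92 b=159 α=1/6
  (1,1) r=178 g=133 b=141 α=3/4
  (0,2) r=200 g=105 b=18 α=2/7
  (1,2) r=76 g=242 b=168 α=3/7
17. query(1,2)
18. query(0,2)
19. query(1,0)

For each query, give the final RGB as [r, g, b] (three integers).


query (0,2) [L1,L2] — begin 0,0,0
L1 α=1/2: [2, 2, 25/2]
L2 α=3/5: [289/5, 763/5, 346/5]
= [58, 153, 69]

query (1,2) [L1,L2] — begin 0,0,0
after L1 α=1: [225, 172, 173]
after L2 α=1/2: [113, 155, 153]
→ [113, 155, 153]

(0,1) stack=L1,L2,L3; from [0,0,0]:
L1 α=2/3: [316/3, 4, 506/3]
L2 α=2/7: [3014/21, 14, 3100/21]
L3 α=1/3: [8485/63, 47/3, 10631/63]
→ [135, 16, 169]

(0,1) stack=L1,L2,L3,L4; from [0,0,0]:
after L1 α=2/3: [316/3, 4, 506/3]
after L2 α=2/7: [3014/21, 14, 3100/21]
after L3 α=1/3: [8485/63, 47/3, 10631/63]
after L4 α=4/7: [29485/147, 411/7, 12227/147]
= [201, 59, 83]

at x=1,y=2 over L1,L2,L3:
after L1 α=1: [225, 172, 173]
after L2 α=1/2: [113, 155, 153]
after L3 α=5/8: [108, 385/2, 1139/8]
= [108, 192, 142]

at x=0,y=2 over L1,L2,L3:
+L1 (α=1/2) → [2, 2, 25/2]
+L2 (α=3/5) → [289/5, 763/5, 346/5]
+L3 (α=2/3) → [353/5, 481/5, 242/5]
rounded: [71, 96, 48]

at x=0,y=2 over L1,L2,L3,L5:
after L1 α=1/2: [2, 2, 25/2]
after L2 α=3/5: [289/5, 763/5, 346/5]
after L3 α=2/3: [353/5, 481/5, 242/5]
after L5 α=1/4: [1649/20, 1813/20, 1131/20]
= [82, 91, 57]

at x=1,y=0 over L1,L2,L3,L5:
L1 α=3/8: [123/2, 267/4, 63/4]
L2 α=2/5: [1257/10, 1641/20, 1429/20]
L3 α=0: [1257/10, 1641/20, 1429/20]
L5 α=1/2: [3097/20, 6741/40, 3069/40]
→ [155, 169, 77]

at x=1,y=2 over L1,L2,L3,L5,L6,L7:
after L1 α=1: [225, 172, 173]
after L2 α=1/2: [113, 155, 153]
after L3 α=5/8: [108, 385/2, 1139/8]
after L5 α=1/2: [114, 513/4, 2851/16]
after L6 α=1/2: [60, 653/8, 6323/32]
after L7 α=3/7: [468/7, 2105/14, 10355/56]
= [67, 150, 185]

(0,2) stack=L1,L2,L3,L5,L6,L7; from [0,0,0]:
L1 α=1/2: [2, 2, 25/2]
L2 α=3/5: [289/5, 763/5, 346/5]
L3 α=2/3: [353/5, 481/5, 242/5]
L5 α=1/4: [1649/20, 1813/20, 1131/20]
L6 α=1/3: [753/10, 1141/10, 2761/30]
L7 α=2/7: [1553/14, 223/2, 2977/42]
= [111, 112, 71]

(1,0) stack=L1,L2,L3,L5,L6,L7; from [0,0,0]:
+L1 (α=3/8) → [123/2, 267/4, 63/4]
+L2 (α=2/5) → [1257/10, 1641/20, 1429/20]
+L3 (α=0) → [1257/10, 1641/20, 1429/20]
+L5 (α=1/2) → [3097/20, 6741/40, 3069/40]
+L6 (α=2/7) → [4337/28, 9605/56, 4637/56]
+L7 (α=1/2) → [7641/56, 11621/112, 5589/112]
→ [136, 104, 50]


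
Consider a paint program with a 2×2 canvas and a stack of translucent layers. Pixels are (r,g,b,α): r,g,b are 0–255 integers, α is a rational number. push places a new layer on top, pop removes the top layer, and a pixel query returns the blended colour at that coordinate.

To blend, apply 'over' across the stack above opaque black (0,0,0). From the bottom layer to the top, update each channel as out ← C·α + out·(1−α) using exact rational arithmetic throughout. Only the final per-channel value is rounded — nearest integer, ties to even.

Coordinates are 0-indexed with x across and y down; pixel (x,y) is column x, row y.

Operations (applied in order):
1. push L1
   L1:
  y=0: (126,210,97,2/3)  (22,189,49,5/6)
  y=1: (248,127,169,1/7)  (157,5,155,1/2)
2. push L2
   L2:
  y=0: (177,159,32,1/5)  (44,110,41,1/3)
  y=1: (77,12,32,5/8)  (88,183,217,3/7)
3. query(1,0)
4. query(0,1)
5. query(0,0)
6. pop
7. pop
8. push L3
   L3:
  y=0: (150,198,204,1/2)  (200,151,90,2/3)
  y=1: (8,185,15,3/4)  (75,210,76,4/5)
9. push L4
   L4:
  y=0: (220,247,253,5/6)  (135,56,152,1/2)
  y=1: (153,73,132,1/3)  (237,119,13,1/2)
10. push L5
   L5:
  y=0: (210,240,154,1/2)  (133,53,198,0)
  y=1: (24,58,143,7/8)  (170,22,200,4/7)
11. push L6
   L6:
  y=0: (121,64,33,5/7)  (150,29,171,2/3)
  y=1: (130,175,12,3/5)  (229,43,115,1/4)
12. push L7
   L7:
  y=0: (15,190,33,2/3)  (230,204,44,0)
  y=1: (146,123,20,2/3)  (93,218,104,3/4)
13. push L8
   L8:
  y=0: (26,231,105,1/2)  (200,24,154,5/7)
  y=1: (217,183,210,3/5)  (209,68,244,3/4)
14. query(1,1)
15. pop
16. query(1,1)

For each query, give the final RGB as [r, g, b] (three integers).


(1,0) stack=L1,L2; from [0,0,0]:
L1 α=5/6: [55/3, 315/2, 245/6]
L2 α=1/3: [242/9, 425/3, 368/9]
→ [27, 142, 41]

at x=0,y=1 over L1,L2:
+L1 (α=1/7) → [248/7, 127/7, 169/7]
+L2 (α=5/8) → [3439/56, 801/56, 1627/56]
= [61, 14, 29]

at x=0,y=0 over L1,L2:
+L1 (α=2/3) → [84, 140, 194/3]
+L2 (α=1/5) → [513/5, 719/5, 872/15]
rounded: [103, 144, 58]

query (1,1) [L3,L4,L5,L6,L7,L8] — begin 0,0,0
+L3 (α=4/5) → [60, 168, 304/5]
+L4 (α=1/2) → [297/2, 287/2, 369/10]
+L5 (α=4/7) → [2251/14, 1037/14, 1301/10]
+L6 (α=1/4) → [9959/56, 3713/56, 5053/40]
+L7 (α=3/4) → [25583/224, 40337/224, 17533/160]
+L8 (α=3/4) → [166031/896, 86033/896, 134653/640]
= [185, 96, 210]

(1,1) stack=L3,L4,L5,L6,L7; from [0,0,0]:
after L3 α=4/5: [60, 168, 304/5]
after L4 α=1/2: [297/2, 287/2, 369/10]
after L5 α=4/7: [2251/14, 1037/14, 1301/10]
after L6 α=1/4: [9959/56, 3713/56, 5053/40]
after L7 α=3/4: [25583/224, 40337/224, 17533/160]
= [114, 180, 110]


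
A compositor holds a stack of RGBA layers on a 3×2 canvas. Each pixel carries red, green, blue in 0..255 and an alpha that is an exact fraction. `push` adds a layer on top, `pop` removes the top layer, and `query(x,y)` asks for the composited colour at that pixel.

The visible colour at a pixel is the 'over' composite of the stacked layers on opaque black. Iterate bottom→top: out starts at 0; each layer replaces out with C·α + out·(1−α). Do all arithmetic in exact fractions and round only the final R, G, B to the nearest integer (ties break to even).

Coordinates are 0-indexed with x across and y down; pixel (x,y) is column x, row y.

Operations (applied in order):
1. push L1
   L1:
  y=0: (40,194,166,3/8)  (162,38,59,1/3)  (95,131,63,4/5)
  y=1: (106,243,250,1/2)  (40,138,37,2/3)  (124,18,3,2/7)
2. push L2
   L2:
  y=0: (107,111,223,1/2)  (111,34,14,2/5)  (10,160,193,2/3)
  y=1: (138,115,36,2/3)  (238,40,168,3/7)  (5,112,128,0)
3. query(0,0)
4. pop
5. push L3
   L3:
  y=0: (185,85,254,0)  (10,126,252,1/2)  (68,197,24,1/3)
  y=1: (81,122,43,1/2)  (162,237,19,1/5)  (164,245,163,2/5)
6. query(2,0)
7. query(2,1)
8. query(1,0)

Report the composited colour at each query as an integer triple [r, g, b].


(0,0) stack=L1,L2; from [0,0,0]:
+L1 (α=3/8) → [15, 291/4, 249/4]
+L2 (α=1/2) → [61, 735/8, 1141/8]
= [61, 92, 143]

(2,0) stack=L1,L3; from [0,0,0]:
after L1 α=4/5: [76, 524/5, 252/5]
after L3 α=1/3: [220/3, 2033/15, 208/5]
= [73, 136, 42]

at x=2,y=1 over L1,L3:
after L1 α=2/7: [248/7, 36/7, 6/7]
after L3 α=2/5: [608/7, 3538/35, 460/7]
= [87, 101, 66]

at x=1,y=0 over L1,L3:
after L1 α=1/3: [54, 38/3, 59/3]
after L3 α=1/2: [32, 208/3, 815/6]
→ [32, 69, 136]


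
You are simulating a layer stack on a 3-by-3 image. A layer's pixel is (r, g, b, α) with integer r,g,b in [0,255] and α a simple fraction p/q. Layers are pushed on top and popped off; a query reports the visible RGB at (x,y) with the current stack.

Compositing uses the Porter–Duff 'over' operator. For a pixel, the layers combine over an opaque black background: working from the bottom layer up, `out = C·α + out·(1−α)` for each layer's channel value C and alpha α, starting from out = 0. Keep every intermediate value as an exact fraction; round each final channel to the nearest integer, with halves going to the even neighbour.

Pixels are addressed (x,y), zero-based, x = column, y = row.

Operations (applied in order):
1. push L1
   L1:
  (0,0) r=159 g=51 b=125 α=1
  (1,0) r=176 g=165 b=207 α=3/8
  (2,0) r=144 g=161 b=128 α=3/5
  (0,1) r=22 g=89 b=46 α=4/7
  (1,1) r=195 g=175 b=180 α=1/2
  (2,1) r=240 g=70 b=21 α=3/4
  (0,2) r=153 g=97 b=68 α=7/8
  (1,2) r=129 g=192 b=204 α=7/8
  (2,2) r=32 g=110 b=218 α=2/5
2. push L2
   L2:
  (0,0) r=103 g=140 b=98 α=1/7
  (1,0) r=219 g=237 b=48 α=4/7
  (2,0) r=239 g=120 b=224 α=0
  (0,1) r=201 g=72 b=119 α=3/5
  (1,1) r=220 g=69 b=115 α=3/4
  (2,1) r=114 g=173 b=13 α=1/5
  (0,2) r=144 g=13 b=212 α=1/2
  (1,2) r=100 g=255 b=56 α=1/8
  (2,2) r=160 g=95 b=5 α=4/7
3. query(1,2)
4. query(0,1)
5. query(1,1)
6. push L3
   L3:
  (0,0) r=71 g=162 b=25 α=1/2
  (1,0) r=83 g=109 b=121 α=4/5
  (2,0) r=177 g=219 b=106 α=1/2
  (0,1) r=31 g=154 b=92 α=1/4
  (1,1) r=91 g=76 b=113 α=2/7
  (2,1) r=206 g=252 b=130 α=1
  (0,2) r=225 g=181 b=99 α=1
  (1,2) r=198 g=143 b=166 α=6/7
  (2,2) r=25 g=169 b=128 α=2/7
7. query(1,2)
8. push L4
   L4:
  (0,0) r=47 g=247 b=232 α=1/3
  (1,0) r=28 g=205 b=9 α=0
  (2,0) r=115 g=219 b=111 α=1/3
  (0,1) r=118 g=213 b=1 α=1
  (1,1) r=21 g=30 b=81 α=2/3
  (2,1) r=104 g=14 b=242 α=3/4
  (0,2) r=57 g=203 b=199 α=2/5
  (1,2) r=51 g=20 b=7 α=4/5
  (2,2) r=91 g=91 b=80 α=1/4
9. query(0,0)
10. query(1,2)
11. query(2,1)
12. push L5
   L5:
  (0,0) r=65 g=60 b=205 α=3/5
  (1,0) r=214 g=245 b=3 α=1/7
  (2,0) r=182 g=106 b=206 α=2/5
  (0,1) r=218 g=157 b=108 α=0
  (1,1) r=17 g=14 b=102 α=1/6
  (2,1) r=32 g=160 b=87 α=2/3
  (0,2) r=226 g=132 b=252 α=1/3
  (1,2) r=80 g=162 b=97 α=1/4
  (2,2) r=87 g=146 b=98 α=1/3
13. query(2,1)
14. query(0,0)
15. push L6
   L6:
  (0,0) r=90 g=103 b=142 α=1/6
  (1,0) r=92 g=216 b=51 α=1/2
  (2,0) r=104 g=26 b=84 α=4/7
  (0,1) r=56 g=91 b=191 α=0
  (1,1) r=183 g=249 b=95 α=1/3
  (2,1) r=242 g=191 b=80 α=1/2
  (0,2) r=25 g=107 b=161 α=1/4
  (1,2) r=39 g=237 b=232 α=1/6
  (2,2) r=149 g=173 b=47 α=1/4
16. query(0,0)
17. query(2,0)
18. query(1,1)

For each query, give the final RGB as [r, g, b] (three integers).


(1,2) stack=L1,L2; from [0,0,0]:
L1 α=7/8: [903/8, 168, 357/2]
L2 α=1/8: [7121/64, 1431/8, 2611/16]
rounded: [111, 179, 163]

(0,1) stack=L1,L2; from [0,0,0]:
+L1 (α=4/7) → [88/7, 356/7, 184/7]
+L2 (α=3/5) → [4397/35, 2224/35, 2867/35]
= [126, 64, 82]

(1,1) stack=L1,L2; from [0,0,0]:
L1 α=1/2: [195/2, 175/2, 90]
L2 α=3/4: [1515/8, 589/8, 435/4]
= [189, 74, 109]

at x=1,y=2 over L1,L2,L3:
L1 α=7/8: [903/8, 168, 357/2]
L2 α=1/8: [7121/64, 1431/8, 2611/16]
L3 α=6/7: [11879/64, 1185/8, 18547/112]
rounded: [186, 148, 166]

at x=0,y=0 over L1,L2,L3,L4:
+L1 (α=1) → [159, 51, 125]
+L2 (α=1/7) → [151, 446/7, 848/7]
+L3 (α=1/2) → [111, 790/7, 1023/14]
+L4 (α=1/3) → [269/3, 1103/7, 2647/21]
rounded: [90, 158, 126]

(1,2) stack=L1,L2,L3,L4; from [0,0,0]:
+L1 (α=7/8) → [903/8, 168, 357/2]
+L2 (α=1/8) → [7121/64, 1431/8, 2611/16]
+L3 (α=6/7) → [11879/64, 1185/8, 18547/112]
+L4 (α=4/5) → [4987/64, 365/8, 21683/560]
→ [78, 46, 39]

(2,1) stack=L1,L2,L3,L4; from [0,0,0]:
after L1 α=3/4: [180, 105/2, 63/4]
after L2 α=1/5: [834/5, 383/5, 76/5]
after L3 α=1: [206, 252, 130]
after L4 α=3/4: [259/2, 147/2, 214]
rounded: [130, 74, 214]

(2,1) stack=L1,L2,L3,L4,L5; from [0,0,0]:
+L1 (α=3/4) → [180, 105/2, 63/4]
+L2 (α=1/5) → [834/5, 383/5, 76/5]
+L3 (α=1) → [206, 252, 130]
+L4 (α=3/4) → [259/2, 147/2, 214]
+L5 (α=2/3) → [129/2, 787/6, 388/3]
rounded: [64, 131, 129]

query (0,0) [L1,L2,L3,L4,L5] — begin 0,0,0
+L1 (α=1) → [159, 51, 125]
+L2 (α=1/7) → [151, 446/7, 848/7]
+L3 (α=1/2) → [111, 790/7, 1023/14]
+L4 (α=1/3) → [269/3, 1103/7, 2647/21]
+L5 (α=3/5) → [1123/15, 3466/35, 18209/105]
→ [75, 99, 173]

query (0,0) [L1,L2,L3,L4,L5,L6] — begin 0,0,0
+L1 (α=1) → [159, 51, 125]
+L2 (α=1/7) → [151, 446/7, 848/7]
+L3 (α=1/2) → [111, 790/7, 1023/14]
+L4 (α=1/3) → [269/3, 1103/7, 2647/21]
+L5 (α=3/5) → [1123/15, 3466/35, 18209/105]
+L6 (α=1/6) → [1393/18, 4187/42, 21191/126]
rounded: [77, 100, 168]

at x=2,y=0 over L1,L2,L3,L4,L5,L6:
L1 α=3/5: [432/5, 483/5, 384/5]
L2 α=0: [432/5, 483/5, 384/5]
L3 α=1/2: [1317/10, 789/5, 457/5]
L4 α=1/3: [1892/15, 891/5, 1469/15]
L5 α=2/5: [3712/25, 3733/25, 3529/25]
L6 α=4/7: [21536/175, 13799/175, 18987/175]
rounded: [123, 79, 108]

(1,1) stack=L1,L2,L3,L4,L5,L6; from [0,0,0]:
+L1 (α=1/2) → [195/2, 175/2, 90]
+L2 (α=3/4) → [1515/8, 589/8, 435/4]
+L3 (α=2/7) → [9031/56, 4161/56, 3079/28]
+L4 (α=2/3) → [11383/168, 2507/56, 7615/84]
+L5 (α=1/6) → [59771/1008, 13319/336, 46643/504]
+L6 (α=1/3) → [152003/1512, 55151/504, 70583/756]
→ [101, 109, 93]


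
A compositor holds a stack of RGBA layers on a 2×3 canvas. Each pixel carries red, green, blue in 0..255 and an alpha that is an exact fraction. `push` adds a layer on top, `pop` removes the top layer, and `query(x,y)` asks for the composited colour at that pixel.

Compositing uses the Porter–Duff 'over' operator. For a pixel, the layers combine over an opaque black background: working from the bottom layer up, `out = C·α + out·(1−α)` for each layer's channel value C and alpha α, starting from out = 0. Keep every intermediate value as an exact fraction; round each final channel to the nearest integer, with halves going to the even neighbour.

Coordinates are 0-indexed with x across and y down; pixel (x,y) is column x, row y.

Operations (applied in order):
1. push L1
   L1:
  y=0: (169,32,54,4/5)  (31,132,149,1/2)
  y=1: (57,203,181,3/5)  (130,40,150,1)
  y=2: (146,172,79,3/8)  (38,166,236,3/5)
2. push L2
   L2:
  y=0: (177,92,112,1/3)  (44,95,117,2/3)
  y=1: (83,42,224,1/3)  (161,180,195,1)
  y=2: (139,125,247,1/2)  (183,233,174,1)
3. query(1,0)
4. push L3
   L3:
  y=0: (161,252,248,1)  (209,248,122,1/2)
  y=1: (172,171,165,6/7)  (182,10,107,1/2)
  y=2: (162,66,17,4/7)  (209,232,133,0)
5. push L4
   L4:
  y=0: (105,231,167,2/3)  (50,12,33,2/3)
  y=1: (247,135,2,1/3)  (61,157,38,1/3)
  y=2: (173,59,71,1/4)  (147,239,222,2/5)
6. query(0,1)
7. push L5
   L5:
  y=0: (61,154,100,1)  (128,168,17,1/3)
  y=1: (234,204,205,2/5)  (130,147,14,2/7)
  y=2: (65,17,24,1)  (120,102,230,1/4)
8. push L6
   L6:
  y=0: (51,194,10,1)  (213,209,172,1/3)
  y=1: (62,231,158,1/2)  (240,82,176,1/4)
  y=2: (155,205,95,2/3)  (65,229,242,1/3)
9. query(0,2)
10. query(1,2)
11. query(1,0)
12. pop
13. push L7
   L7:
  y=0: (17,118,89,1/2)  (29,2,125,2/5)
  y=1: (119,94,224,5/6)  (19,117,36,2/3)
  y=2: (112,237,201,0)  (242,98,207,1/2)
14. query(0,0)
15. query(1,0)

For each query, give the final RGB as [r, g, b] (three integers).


at x=1,y=0 over L1,L2:
L1 α=1/2: [31/2, 66, 149/2]
L2 α=2/3: [69/2, 256/3, 617/6]
→ [34, 85, 103]

at x=0,y=1 over L1,L2,L3,L4:
after L1 α=3/5: [171/5, 609/5, 543/5]
after L2 α=1/3: [757/15, 476/5, 2206/15]
after L3 α=6/7: [16237/105, 5606/35, 17056/105]
after L4 α=1/3: [58409/315, 15937/105, 34322/315]
= [185, 152, 109]

(0,2) stack=L1,L2,L3,L4,L5,L6; from [0,0,0]:
after L1 α=3/8: [219/4, 129/2, 237/8]
after L2 α=1/2: [775/8, 379/4, 2213/16]
after L3 α=4/7: [7509/56, 2193/28, 7727/112]
after L4 α=1/4: [32215/224, 8231/112, 31133/448]
after L5 α=1: [65, 17, 24]
after L6 α=2/3: [125, 427/3, 214/3]
rounded: [125, 142, 71]

query (1,2) [L1,L2,L3,L4,L5,L6] — begin 0,0,0
after L1 α=3/5: [114/5, 498/5, 708/5]
after L2 α=1: [183, 233, 174]
after L3 α=0: [183, 233, 174]
after L4 α=2/5: [843/5, 1177/5, 966/5]
after L5 α=1/4: [3129/20, 4041/20, 1012/5]
after L6 α=1/3: [3779/30, 6331/30, 1078/5]
rounded: [126, 211, 216]

(1,0) stack=L1,L2,L3,L4,L5,L6; from [0,0,0]:
after L1 α=1/2: [31/2, 66, 149/2]
after L2 α=2/3: [69/2, 256/3, 617/6]
after L3 α=1/2: [487/4, 500/3, 1349/12]
after L4 α=2/3: [887/12, 572/9, 2141/36]
after L5 α=1/3: [1655/18, 2656/27, 2447/54]
after L6 α=1/3: [3572/27, 10955/81, 7091/81]
= [132, 135, 88]

query (0,0) [L1,L2,L3,L4,L5,L7] — begin 0,0,0
+L1 (α=4/5) → [676/5, 128/5, 216/5]
+L2 (α=1/3) → [2237/15, 716/15, 992/15]
+L3 (α=1) → [161, 252, 248]
+L4 (α=2/3) → [371/3, 238, 194]
+L5 (α=1) → [61, 154, 100]
+L7 (α=1/2) → [39, 136, 189/2]
rounded: [39, 136, 94]

(1,0) stack=L1,L2,L3,L4,L5,L7; from [0,0,0]:
L1 α=1/2: [31/2, 66, 149/2]
L2 α=2/3: [69/2, 256/3, 617/6]
L3 α=1/2: [487/4, 500/3, 1349/12]
L4 α=2/3: [887/12, 572/9, 2141/36]
L5 α=1/3: [1655/18, 2656/27, 2447/54]
L7 α=2/5: [2003/30, 2692/45, 6947/90]
→ [67, 60, 77]


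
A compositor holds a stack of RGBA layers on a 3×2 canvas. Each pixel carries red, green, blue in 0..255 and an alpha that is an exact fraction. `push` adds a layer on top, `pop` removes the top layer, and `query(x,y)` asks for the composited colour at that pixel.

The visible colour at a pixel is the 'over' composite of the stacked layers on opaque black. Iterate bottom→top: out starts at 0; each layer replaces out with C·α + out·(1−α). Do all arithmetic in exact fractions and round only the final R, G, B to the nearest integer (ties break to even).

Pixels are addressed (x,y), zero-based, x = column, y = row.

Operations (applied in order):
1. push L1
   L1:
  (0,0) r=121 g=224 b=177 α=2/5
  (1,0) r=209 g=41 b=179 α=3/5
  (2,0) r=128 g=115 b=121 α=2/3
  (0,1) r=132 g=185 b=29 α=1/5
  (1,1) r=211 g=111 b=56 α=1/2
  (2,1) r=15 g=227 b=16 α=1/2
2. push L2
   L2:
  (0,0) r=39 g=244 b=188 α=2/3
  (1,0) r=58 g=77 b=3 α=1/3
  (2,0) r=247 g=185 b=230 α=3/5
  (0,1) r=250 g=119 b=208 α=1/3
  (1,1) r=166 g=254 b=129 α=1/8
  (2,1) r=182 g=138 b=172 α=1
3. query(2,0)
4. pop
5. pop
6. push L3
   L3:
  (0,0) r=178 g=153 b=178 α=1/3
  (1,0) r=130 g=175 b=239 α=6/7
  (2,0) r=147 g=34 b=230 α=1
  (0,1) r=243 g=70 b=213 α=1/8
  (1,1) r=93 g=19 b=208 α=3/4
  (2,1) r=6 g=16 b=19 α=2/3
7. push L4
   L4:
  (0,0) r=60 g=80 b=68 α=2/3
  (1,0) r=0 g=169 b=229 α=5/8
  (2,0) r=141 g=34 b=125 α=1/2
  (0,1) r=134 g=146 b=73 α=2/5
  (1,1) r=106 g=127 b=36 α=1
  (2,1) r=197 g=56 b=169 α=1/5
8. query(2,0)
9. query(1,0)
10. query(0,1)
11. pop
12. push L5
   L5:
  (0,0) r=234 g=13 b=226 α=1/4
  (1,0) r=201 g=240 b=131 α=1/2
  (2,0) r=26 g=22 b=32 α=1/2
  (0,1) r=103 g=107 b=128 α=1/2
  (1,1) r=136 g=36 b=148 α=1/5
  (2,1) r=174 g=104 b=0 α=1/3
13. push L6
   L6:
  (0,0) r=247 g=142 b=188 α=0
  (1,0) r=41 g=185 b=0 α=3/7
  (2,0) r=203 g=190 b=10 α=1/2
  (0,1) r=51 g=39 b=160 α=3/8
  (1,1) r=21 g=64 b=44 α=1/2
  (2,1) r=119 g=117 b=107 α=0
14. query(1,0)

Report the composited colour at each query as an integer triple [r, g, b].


at x=2,y=0 over L1,L2:
+L1 (α=2/3) → [256/3, 230/3, 242/3]
+L2 (α=3/5) → [547/3, 425/3, 2554/15]
→ [182, 142, 170]

query (2,0) [L3,L4] — begin 0,0,0
L3 α=1: [147, 34, 230]
L4 α=1/2: [144, 34, 355/2]
= [144, 34, 178]

at x=1,y=0 over L3,L4:
L3 α=6/7: [780/7, 150, 1434/7]
L4 α=5/8: [585/14, 1295/8, 12317/56]
rounded: [42, 162, 220]

at x=0,y=1 over L3,L4:
after L3 α=1/8: [243/8, 35/4, 213/8]
after L4 α=2/5: [2873/40, 1273/20, 1807/40]
= [72, 64, 45]

at x=1,y=0 over L3,L5,L6:
after L3 α=6/7: [780/7, 150, 1434/7]
after L5 α=1/2: [2187/14, 195, 2351/14]
after L6 α=3/7: [5235/49, 1335/7, 4702/49]
→ [107, 191, 96]


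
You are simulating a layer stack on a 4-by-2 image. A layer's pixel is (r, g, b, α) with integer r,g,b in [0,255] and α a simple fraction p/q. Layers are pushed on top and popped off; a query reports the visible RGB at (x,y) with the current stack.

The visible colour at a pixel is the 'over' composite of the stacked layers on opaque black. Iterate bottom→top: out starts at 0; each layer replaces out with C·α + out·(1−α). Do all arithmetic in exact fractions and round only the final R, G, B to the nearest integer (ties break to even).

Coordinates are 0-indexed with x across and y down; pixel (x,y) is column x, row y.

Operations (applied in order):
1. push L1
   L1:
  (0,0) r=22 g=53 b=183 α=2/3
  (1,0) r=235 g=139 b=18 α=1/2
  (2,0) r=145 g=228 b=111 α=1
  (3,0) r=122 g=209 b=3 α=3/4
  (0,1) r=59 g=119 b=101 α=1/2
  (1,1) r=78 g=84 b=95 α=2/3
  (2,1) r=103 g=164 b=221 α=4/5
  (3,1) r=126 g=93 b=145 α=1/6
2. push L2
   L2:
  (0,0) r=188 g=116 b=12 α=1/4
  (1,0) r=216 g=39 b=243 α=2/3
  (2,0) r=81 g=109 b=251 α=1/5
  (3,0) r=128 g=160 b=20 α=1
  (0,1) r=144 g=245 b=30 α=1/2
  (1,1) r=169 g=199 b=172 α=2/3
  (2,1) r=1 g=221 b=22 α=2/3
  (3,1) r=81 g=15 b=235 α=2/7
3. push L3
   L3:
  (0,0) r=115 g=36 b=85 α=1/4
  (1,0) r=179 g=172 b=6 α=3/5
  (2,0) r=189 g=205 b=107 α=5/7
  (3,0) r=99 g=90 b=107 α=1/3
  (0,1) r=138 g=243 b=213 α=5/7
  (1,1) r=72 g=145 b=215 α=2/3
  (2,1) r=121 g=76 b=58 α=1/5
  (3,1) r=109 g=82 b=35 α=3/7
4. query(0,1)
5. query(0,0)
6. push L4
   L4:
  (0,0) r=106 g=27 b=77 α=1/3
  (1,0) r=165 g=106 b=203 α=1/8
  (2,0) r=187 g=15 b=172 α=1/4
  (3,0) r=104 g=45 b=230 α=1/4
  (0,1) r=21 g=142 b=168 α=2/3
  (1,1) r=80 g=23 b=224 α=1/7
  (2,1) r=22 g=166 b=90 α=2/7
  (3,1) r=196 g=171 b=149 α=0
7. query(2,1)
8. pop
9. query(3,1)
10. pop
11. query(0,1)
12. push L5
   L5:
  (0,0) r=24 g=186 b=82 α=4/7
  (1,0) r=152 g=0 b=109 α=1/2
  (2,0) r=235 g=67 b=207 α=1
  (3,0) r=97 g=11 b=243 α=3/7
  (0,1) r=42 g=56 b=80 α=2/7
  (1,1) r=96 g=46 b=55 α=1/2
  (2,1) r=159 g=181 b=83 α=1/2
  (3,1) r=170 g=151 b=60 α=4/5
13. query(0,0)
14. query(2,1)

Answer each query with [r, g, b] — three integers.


(0,1) stack=L1,L2,L3; from [0,0,0]:
after L1 α=1/2: [59/2, 119/2, 101/2]
after L2 α=1/2: [347/4, 609/4, 161/4]
after L3 α=5/7: [1727/14, 3039/14, 2291/14]
→ [123, 217, 164]

(0,0) stack=L1,L2,L3; from [0,0,0]:
L1 α=2/3: [44/3, 106/3, 122]
L2 α=1/4: [58, 111/2, 189/2]
L3 α=1/4: [289/4, 405/8, 737/8]
→ [72, 51, 92]

(2,1) stack=L1,L2,L3,L4; from [0,0,0]:
after L1 α=4/5: [412/5, 656/5, 884/5]
after L2 α=2/3: [422/15, 2866/15, 368/5]
after L3 α=1/5: [3503/75, 12604/75, 1762/25]
after L4 α=2/7: [4163/105, 2512/15, 2662/35]
rounded: [40, 167, 76]

at x=3,y=1 over L1,L2,L3:
after L1 α=1/6: [21, 31/2, 145/6]
after L2 α=2/7: [267/7, 215/14, 3545/42]
after L3 α=3/7: [3357/49, 2152/49, 9295/147]
= [69, 44, 63]

query (0,1) [L1,L2] — begin 0,0,0
after L1 α=1/2: [59/2, 119/2, 101/2]
after L2 α=1/2: [347/4, 609/4, 161/4]
→ [87, 152, 40]

query (0,0) [L1,L2,L5] — begin 0,0,0
+L1 (α=2/3) → [44/3, 106/3, 122]
+L2 (α=1/4) → [58, 111/2, 189/2]
+L5 (α=4/7) → [270/7, 1821/14, 1223/14]
= [39, 130, 87]

at x=2,y=1 over L1,L2,L5:
+L1 (α=4/5) → [412/5, 656/5, 884/5]
+L2 (α=2/3) → [422/15, 2866/15, 368/5]
+L5 (α=1/2) → [2807/30, 5581/30, 783/10]
= [94, 186, 78]
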